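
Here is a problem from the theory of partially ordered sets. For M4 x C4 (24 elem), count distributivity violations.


Distributive law: a ^ (b v c) = (a ^ b) v (a ^ c).
Check all 24^3 = 13824 ordered triples (a,b,c).
  e.g. a=(a1,0), b=(a2,0), c=(a3,0): lhs=(a1,0) != rhs=(0,0)
  e.g. a=(a1,0), b=(a2,0), c=(a3,1): lhs=(a1,0) != rhs=(0,0)
Total violating triples: 1536


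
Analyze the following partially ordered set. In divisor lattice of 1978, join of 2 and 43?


In a divisor lattice, join = lcm (least common multiple).
gcd(2,43) = 1
lcm(2,43) = 2*43/gcd = 86/1 = 86


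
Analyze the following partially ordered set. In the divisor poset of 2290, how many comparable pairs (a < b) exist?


A comparable pair {a,b} has a < b or b < a in the order.
Count unordered pairs where one element is strictly below the other.
Examples: {1,2}, {1,5}, {1,10}, {1,229}, ...
Total comparable pairs: 19


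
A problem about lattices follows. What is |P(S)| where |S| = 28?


Power set = 2^n.
2^28 = 268435456


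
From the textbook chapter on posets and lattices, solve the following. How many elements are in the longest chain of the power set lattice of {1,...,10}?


A chain is a totally ordered subset; we count the number of elements in a maximum chain.
Compute, for each element x, the size of the longest chain ending at x:
  {}: 1
  {1}: 2
  {2}: 2
  {3}: 2
  {4}: 2
  {5}: 2
  ...
A maximum chain: {} < {1} < {1,2} < {1,2,3} < {1,2,3,4} < {1,2,3,4,5} < {1,2,3,4,5,6} < {1,2,3,4,5,6,7} < {1,2,3,4,5,6,7,8} < {1,2,3,4,5,6,7,8,9} < {1,2,3,4,5,6,7,8,9,10}
Number of elements in the longest chain: 11


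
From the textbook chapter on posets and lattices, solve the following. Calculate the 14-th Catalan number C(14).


C(n) = C(2n, n) / (n+1).
C(28, 14) = 40116600
C(14) = 40116600 / 15 = 2674440


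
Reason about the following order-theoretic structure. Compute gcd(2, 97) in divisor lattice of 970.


In a divisor lattice, meet = gcd (greatest common divisor).
By Euclidean algorithm or factoring: gcd(2,97) = 1


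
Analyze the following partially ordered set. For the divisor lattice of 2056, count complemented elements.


An element a is complemented if some b has a meet b = bottom, a join b = top.
a is complemented iff gcd(a, n/a)=1, i.e. a is a unitary divisor of 2056.
Complemented elements: 1, 8, 257, 2056
Count: 4


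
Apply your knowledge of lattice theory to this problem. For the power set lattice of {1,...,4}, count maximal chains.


A maximal chain goes from the minimum element to a maximal element via cover relations.
Counting all min-to-max paths in the cover graph.
Total maximal chains: 24


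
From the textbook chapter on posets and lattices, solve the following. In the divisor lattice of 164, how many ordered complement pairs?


Complement pair (a,b): a meet b = bottom, a join b = top.
Here: gcd(a,b)=1 and lcm(a,b)=164, i.e. a*b=164 with a,b coprime.
Pairs found: (1,164), (4,41), (41,4), (164,1)
Total ordered pairs: 4


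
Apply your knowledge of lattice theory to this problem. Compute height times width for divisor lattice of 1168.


Height = length of longest chain minus 1; width = size of largest antichain.
A maximum chain: 1 | 73 | 146 | 292 | 584 | 1168  (height 5).
A maximum antichain: {2, 73}  (width 2).
Product = 5 * 2 = 10


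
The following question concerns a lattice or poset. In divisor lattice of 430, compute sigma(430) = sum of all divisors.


sigma(n) = sum of divisors.
Divisors of 430: [1, 2, 5, 10, 43, 86, 215, 430]
Sum = 792


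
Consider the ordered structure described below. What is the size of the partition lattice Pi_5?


B(n) = number of set partitions of an n-element set.
B(n) satisfies the recurrence: B(n+1) = sum_k C(n,k)*B(k).
B(5) = 52


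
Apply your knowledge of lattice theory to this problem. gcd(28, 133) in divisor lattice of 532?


Meet=gcd.
gcd(28,133)=7


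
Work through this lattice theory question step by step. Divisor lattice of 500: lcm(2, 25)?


Join=lcm.
gcd(2,25)=1
lcm=50


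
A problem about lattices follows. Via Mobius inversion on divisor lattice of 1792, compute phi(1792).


phi(n) = n * prod_{p|n} (1 - 1/p).
Prime divisors of 1792: [2, 7]
phi(1792) = 1792 * (1 - 1/2) * (1 - 1/7)
phi(1792) = 768


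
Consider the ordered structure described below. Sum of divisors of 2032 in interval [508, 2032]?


Interval [508,2032] in divisors of 2032: [508, 1016, 2032]
Sum = 3556


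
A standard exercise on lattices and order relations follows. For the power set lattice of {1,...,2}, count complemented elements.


An element a is complemented if some b has a meet b = bottom, a join b = top.
every subset A has complement S\A, so all elements are complemented.
Complemented elements: {}, {1}, {2}, {1,2}
Count: 4


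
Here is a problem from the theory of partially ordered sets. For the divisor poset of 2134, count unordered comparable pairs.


A comparable pair {a,b} has a < b or b < a in the order.
Count unordered pairs where one element is strictly below the other.
Examples: {1,2}, {1,11}, {1,22}, {1,97}, ...
Total comparable pairs: 19


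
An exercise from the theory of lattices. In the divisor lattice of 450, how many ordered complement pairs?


Complement pair (a,b): a meet b = bottom, a join b = top.
Here: gcd(a,b)=1 and lcm(a,b)=450, i.e. a*b=450 with a,b coprime.
Pairs found: (1,450), (2,225), (9,50), (18,25), ... (4 more)
Total ordered pairs: 8


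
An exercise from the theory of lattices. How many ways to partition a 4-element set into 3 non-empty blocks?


S(n,k) = k*S(n-1,k) + S(n-1,k-1).
S(3,3) = 1, S(3,2) = 3
S(4,3) = 3*1 + 3 = 3 + 3
S(4,3) = 6


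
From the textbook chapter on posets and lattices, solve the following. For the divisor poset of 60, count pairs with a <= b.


The order relation is {(a,b) : a <= b}, reflexive so it includes (a,a).
Examples: (1,1), (1,10), (1,12), (1,15), (1,2), ...
Total ordered pairs: 54


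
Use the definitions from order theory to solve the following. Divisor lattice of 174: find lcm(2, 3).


In a divisor lattice, join = lcm (least common multiple).
gcd(2,3) = 1
lcm(2,3) = 2*3/gcd = 6/1 = 6


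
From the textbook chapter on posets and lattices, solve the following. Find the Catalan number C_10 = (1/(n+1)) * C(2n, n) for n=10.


C(n) = C(2n, n) / (n+1).
C(20, 10) = 184756
C(10) = 184756 / 11 = 16796


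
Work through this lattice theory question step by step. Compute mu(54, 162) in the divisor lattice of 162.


In a divisor lattice, mu(a,b) = mu(b/a) where mu is the classical Mobius function.
b/a = 162/54 = 3
Prime factorization of 3: primes [3]
3 is squarefree with 1 prime factor(s), so mu(3) = (-1)^1 = -1


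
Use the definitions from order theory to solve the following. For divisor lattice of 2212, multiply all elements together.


Divisors of 2212: [1, 2, 4, 7, 14, 28, 79, 158, 316, 553, 1106, 2212]
Product = n^(d(n)/2) = 2212^(12/2)
Product = 117141487839601168384


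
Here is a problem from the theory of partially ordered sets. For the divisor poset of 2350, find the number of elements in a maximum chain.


A chain is a totally ordered subset; we count the number of elements in a maximum chain.
Compute, for each element x, the size of the longest chain ending at x:
  1: 1
  2: 2
  5: 2
  47: 2
  25: 3
  10: 3
  ...
A maximum chain: 1 < 2 < 10 < 50 < 2350
Number of elements in the longest chain: 5


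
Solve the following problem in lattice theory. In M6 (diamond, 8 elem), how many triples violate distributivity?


Distributive law: a ^ (b v c) = (a ^ b) v (a ^ c).
Check all 8^3 = 512 ordered triples (a,b,c).
  e.g. a=a1, b=a2, c=a3: lhs=a1 != rhs=0
  e.g. a=a1, b=a2, c=a4: lhs=a1 != rhs=0
Total violating triples: 120


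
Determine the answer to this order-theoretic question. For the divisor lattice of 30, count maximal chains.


A maximal chain goes from the minimum element to a maximal element via cover relations.
Counting all min-to-max paths in the cover graph.
Total maximal chains: 6


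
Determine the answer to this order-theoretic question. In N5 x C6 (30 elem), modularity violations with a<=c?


Modular law: if a <= c then a v (b ^ c) = (a v b) ^ c.
Check all triples (a,b,c) with a <= c among 30 elements.
  e.g. a=(a,0), b=(c,0), c=(b,0): lhs=(a,0) != rhs=(b,0)
  e.g. a=(a,0), b=(c,1), c=(b,0): lhs=(a,0) != rhs=(b,0)
Total violating triples: 126


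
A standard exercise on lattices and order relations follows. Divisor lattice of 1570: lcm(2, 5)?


Join=lcm.
gcd(2,5)=1
lcm=10


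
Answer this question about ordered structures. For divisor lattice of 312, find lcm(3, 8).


In a divisor lattice, join = lcm (least common multiple).
Compute lcm iteratively: start with first element, then lcm(current, next).
Elements: [3, 8]
lcm(3,8) = 24
Final lcm = 24


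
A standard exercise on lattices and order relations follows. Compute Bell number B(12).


B(n) = number of set partitions of an n-element set.
B(n) satisfies the recurrence: B(n+1) = sum_k C(n,k)*B(k).
B(12) = 4213597


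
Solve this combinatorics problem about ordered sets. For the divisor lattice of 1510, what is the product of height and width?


Height = length of longest chain minus 1; width = size of largest antichain.
A maximum chain: 1 | 151 | 755 | 1510  (height 3).
A maximum antichain: {2, 5, 151}  (width 3).
Product = 3 * 3 = 9


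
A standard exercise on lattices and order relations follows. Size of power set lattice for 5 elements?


Power set = 2^n.
2^5 = 32


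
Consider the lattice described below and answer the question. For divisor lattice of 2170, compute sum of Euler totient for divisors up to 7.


Divisors of 2170 up to 7: [1, 2, 5, 7]
phi values: [1, 1, 4, 6]
Sum = 12


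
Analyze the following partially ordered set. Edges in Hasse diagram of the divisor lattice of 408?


A cover relation a -< b holds when a < b with no c strictly between.
Cover relations:
  1 -< 2
  1 -< 3
  1 -< 17
  2 -< 4
  2 -< 6
  2 -< 34
  3 -< 6
  3 -< 51
  ...20 more
Total: 28


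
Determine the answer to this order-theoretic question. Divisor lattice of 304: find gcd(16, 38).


In a divisor lattice, meet = gcd (greatest common divisor).
By Euclidean algorithm or factoring: gcd(16,38) = 2


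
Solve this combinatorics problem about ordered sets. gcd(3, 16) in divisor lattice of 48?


Meet=gcd.
gcd(3,16)=1


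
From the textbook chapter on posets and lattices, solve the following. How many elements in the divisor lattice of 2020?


Divisors of 2020: [1, 2, 4, 5, 10, 20, 101, 202, 404, 505, 1010, 2020]
Count: 12


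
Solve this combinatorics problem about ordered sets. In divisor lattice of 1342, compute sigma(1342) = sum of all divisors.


sigma(n) = sum of divisors.
Divisors of 1342: [1, 2, 11, 22, 61, 122, 671, 1342]
Sum = 2232


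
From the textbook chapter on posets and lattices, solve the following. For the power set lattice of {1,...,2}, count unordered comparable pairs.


A comparable pair {a,b} has a < b or b < a in the order.
Count unordered pairs where one element is strictly below the other.
Examples: {{},{1}}, {{},{2}}, {{},{1,2}}, {{1},{1,2}}, ...
Total comparable pairs: 5


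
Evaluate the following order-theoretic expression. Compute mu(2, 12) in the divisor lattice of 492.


In a divisor lattice, mu(a,b) = mu(b/a) where mu is the classical Mobius function.
b/a = 12/2 = 6
Prime factorization of 6: primes [2, 3]
6 is squarefree with 2 prime factor(s), so mu(6) = (-1)^2 = 1


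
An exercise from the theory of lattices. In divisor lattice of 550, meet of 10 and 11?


In a divisor lattice, meet = gcd (greatest common divisor).
By Euclidean algorithm or factoring: gcd(10,11) = 1


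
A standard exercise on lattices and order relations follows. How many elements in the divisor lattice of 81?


Divisors of 81: [1, 3, 9, 27, 81]
Count: 5


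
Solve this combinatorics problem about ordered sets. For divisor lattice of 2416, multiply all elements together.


Divisors of 2416: [1, 2, 4, 8, 16, 151, 302, 604, 1208, 2416]
Product = n^(d(n)/2) = 2416^(10/2)
Product = 82316074157080576


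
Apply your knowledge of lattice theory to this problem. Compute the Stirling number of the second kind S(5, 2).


S(n,k) = k*S(n-1,k) + S(n-1,k-1).
S(4,2) = 7, S(4,1) = 1
S(5,2) = 2*7 + 1 = 14 + 1
S(5,2) = 15


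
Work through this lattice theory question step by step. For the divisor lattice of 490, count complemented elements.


An element a is complemented if some b has a meet b = bottom, a join b = top.
a is complemented iff gcd(a, n/a)=1, i.e. a is a unitary divisor of 490.
Complemented elements: 1, 2, 5, 10, 49, 98, ... (2 more)
Count: 8


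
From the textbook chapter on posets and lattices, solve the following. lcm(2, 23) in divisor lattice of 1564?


Join=lcm.
gcd(2,23)=1
lcm=46


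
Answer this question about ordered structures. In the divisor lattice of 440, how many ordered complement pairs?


Complement pair (a,b): a meet b = bottom, a join b = top.
Here: gcd(a,b)=1 and lcm(a,b)=440, i.e. a*b=440 with a,b coprime.
Pairs found: (1,440), (5,88), (8,55), (11,40), ... (4 more)
Total ordered pairs: 8


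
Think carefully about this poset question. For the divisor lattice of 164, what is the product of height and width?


Height = length of longest chain minus 1; width = size of largest antichain.
A maximum chain: 1 | 41 | 82 | 164  (height 3).
A maximum antichain: {2, 41}  (width 2).
Product = 3 * 2 = 6


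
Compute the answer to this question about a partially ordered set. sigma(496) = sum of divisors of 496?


sigma(n) = sum of divisors.
Divisors of 496: [1, 2, 4, 8, 16, 31, 62, 124, 248, 496]
Sum = 992


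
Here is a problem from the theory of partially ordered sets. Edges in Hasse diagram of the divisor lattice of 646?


A cover relation a -< b holds when a < b with no c strictly between.
Cover relations:
  1 -< 2
  1 -< 17
  1 -< 19
  2 -< 34
  2 -< 38
  17 -< 34
  17 -< 323
  19 -< 38
  ...4 more
Total: 12


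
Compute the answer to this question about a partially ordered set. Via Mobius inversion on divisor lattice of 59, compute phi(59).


phi(n) = n * prod_{p|n} (1 - 1/p).
Prime divisors of 59: [59]
phi(59) = 59 * (1 - 1/59)
phi(59) = 58


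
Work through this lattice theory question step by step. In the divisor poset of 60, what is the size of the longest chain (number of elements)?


A chain is a totally ordered subset; we count the number of elements in a maximum chain.
Compute, for each element x, the size of the longest chain ending at x:
  1: 1
  2: 2
  3: 2
  5: 2
  4: 3
  6: 3
  ...
A maximum chain: 1 < 2 < 4 < 12 < 60
Number of elements in the longest chain: 5


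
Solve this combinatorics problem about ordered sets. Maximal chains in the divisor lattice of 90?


A maximal chain goes from the minimum element to a maximal element via cover relations.
Counting all min-to-max paths in the cover graph.
Total maximal chains: 12


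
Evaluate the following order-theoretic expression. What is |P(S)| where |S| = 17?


Power set = 2^n.
2^17 = 131072


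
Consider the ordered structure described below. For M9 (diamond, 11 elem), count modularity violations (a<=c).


Modular law: if a <= c then a v (b ^ c) = (a v b) ^ c.
Check all triples (a,b,c) with a <= c among 11 elements.
This lattice is modular (diamonds M_m and their chain-products are modular).
Total violating triples: 0


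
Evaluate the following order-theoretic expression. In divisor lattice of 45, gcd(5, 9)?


Meet=gcd.
gcd(5,9)=1


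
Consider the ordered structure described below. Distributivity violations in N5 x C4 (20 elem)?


Distributive law: a ^ (b v c) = (a ^ b) v (a ^ c).
Check all 20^3 = 8000 ordered triples (a,b,c).
  e.g. a=(b,0), b=(a,0), c=(c,0): lhs=(b,0) != rhs=(a,0)
  e.g. a=(b,0), b=(a,0), c=(c,1): lhs=(b,0) != rhs=(a,0)
Total violating triples: 128


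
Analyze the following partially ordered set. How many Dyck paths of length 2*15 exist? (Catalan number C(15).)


C(n) = C(2n, n) / (n+1).
C(30, 15) = 155117520
C(15) = 155117520 / 16 = 9694845


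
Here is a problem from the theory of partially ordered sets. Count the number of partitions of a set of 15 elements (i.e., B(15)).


B(n) = number of set partitions of an n-element set.
B(n) satisfies the recurrence: B(n+1) = sum_k C(n,k)*B(k).
B(15) = 1382958545


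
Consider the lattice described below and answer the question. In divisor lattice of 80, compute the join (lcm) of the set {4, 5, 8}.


In a divisor lattice, join = lcm (least common multiple).
Compute lcm iteratively: start with first element, then lcm(current, next).
Elements: [4, 5, 8]
lcm(4,5) = 20
lcm(20,8) = 40
Final lcm = 40


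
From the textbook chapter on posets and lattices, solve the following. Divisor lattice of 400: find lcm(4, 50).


In a divisor lattice, join = lcm (least common multiple).
gcd(4,50) = 2
lcm(4,50) = 4*50/gcd = 200/2 = 100


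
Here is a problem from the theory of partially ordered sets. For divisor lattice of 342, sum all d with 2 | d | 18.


Interval [2,18] in divisors of 342: [2, 6, 18]
Sum = 26


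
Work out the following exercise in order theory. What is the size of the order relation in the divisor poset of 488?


The order relation is {(a,b) : a <= b}, reflexive so it includes (a,a).
Examples: (1,1), (1,122), (1,2), (1,244), (1,4), ...
Total ordered pairs: 30


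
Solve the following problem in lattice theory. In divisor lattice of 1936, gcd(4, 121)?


Meet=gcd.
gcd(4,121)=1


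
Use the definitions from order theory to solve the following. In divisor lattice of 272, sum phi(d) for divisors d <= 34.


Divisors of 272 up to 34: [1, 2, 4, 8, 16, 17, 34]
phi values: [1, 1, 2, 4, 8, 16, 16]
Sum = 48


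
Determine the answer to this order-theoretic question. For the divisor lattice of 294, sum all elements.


sigma(n) = sum of divisors.
Divisors of 294: [1, 2, 3, 6, 7, 14, 21, 42, 49, 98, 147, 294]
Sum = 684


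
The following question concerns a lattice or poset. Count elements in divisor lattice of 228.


Divisors of 228: [1, 2, 3, 4, 6, 12, 19, 38, 57, 76, 114, 228]
Count: 12


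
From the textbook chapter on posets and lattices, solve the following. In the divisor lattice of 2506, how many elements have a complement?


An element a is complemented if some b has a meet b = bottom, a join b = top.
a is complemented iff gcd(a, n/a)=1, i.e. a is a unitary divisor of 2506.
Complemented elements: 1, 2, 7, 14, 179, 358, ... (2 more)
Count: 8


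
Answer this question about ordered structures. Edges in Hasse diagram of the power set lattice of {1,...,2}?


A cover relation a -< b holds when a < b with no c strictly between.
Cover relations:
  {} -< {1}
  {} -< {2}
  {1} -< {1,2}
  {2} -< {1,2}
Total: 4


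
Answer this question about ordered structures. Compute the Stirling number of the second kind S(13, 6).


S(n,k) = k*S(n-1,k) + S(n-1,k-1).
S(12,6) = 1323652, S(12,5) = 1379400
S(13,6) = 6*1323652 + 1379400 = 7941912 + 1379400
S(13,6) = 9321312


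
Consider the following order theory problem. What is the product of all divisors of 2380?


Divisors of 2380: [1, 2, 4, 5, 7, 10, 14, 17, 20, 28, 34, 35, 68, 70, 85, 119, 140, 170, 238, 340, 476, 595, 1190, 2380]
Product = n^(d(n)/2) = 2380^(24/2)
Product = 33031134065402989058412384256000000000000


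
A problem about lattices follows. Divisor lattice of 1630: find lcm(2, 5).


In a divisor lattice, join = lcm (least common multiple).
gcd(2,5) = 1
lcm(2,5) = 2*5/gcd = 10/1 = 10


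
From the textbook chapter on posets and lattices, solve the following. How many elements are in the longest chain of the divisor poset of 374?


A chain is a totally ordered subset; we count the number of elements in a maximum chain.
Compute, for each element x, the size of the longest chain ending at x:
  1: 1
  2: 2
  11: 2
  17: 2
  22: 3
  34: 3
  ...
A maximum chain: 1 < 2 < 22 < 374
Number of elements in the longest chain: 4


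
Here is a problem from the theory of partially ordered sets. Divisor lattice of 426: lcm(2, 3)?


Join=lcm.
gcd(2,3)=1
lcm=6


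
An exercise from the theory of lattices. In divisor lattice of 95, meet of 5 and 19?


In a divisor lattice, meet = gcd (greatest common divisor).
By Euclidean algorithm or factoring: gcd(5,19) = 1


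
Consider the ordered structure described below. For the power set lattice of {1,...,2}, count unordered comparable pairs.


A comparable pair {a,b} has a < b or b < a in the order.
Count unordered pairs where one element is strictly below the other.
Examples: {{},{1}}, {{},{2}}, {{},{1,2}}, {{1},{1,2}}, ...
Total comparable pairs: 5


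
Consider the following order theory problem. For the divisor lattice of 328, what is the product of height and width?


Height = length of longest chain minus 1; width = size of largest antichain.
A maximum chain: 1 | 41 | 82 | 164 | 328  (height 4).
A maximum antichain: {2, 41}  (width 2).
Product = 4 * 2 = 8


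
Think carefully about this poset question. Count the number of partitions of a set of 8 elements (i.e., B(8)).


B(n) = number of set partitions of an n-element set.
B(n) satisfies the recurrence: B(n+1) = sum_k C(n,k)*B(k).
B(8) = 4140


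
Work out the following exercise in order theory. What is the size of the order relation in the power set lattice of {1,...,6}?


The order relation is {(a,b) : a <= b}, reflexive so it includes (a,a).
Examples: ({},{}), ({},{1,2}), ({},{1,2,3}), ({},{1,2,3,4}), ({},{1,2,3,4,5}), ...
Total ordered pairs: 729


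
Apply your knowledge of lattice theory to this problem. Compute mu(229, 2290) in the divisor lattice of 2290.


In a divisor lattice, mu(a,b) = mu(b/a) where mu is the classical Mobius function.
b/a = 2290/229 = 10
Prime factorization of 10: primes [2, 5]
10 is squarefree with 2 prime factor(s), so mu(10) = (-1)^2 = 1


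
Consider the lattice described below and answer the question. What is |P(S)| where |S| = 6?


Power set = 2^n.
2^6 = 64


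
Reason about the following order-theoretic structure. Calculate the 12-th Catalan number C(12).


C(n) = C(2n, n) / (n+1).
C(24, 12) = 2704156
C(12) = 2704156 / 13 = 208012


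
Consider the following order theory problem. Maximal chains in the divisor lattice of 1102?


A maximal chain goes from the minimum element to a maximal element via cover relations.
Counting all min-to-max paths in the cover graph.
Total maximal chains: 6


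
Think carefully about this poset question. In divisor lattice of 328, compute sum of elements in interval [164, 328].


Interval [164,328] in divisors of 328: [164, 328]
Sum = 492


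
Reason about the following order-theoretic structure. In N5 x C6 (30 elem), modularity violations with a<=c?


Modular law: if a <= c then a v (b ^ c) = (a v b) ^ c.
Check all triples (a,b,c) with a <= c among 30 elements.
  e.g. a=(a,0), b=(c,0), c=(b,0): lhs=(a,0) != rhs=(b,0)
  e.g. a=(a,0), b=(c,1), c=(b,0): lhs=(a,0) != rhs=(b,0)
Total violating triples: 126


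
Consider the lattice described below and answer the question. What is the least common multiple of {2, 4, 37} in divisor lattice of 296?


In a divisor lattice, join = lcm (least common multiple).
Compute lcm iteratively: start with first element, then lcm(current, next).
Elements: [2, 4, 37]
lcm(2,4) = 4
lcm(4,37) = 148
Final lcm = 148


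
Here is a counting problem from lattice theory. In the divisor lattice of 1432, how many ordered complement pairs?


Complement pair (a,b): a meet b = bottom, a join b = top.
Here: gcd(a,b)=1 and lcm(a,b)=1432, i.e. a*b=1432 with a,b coprime.
Pairs found: (1,1432), (8,179), (179,8), (1432,1)
Total ordered pairs: 4


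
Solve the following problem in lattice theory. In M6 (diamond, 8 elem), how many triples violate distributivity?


Distributive law: a ^ (b v c) = (a ^ b) v (a ^ c).
Check all 8^3 = 512 ordered triples (a,b,c).
  e.g. a=a1, b=a2, c=a3: lhs=a1 != rhs=0
  e.g. a=a1, b=a2, c=a4: lhs=a1 != rhs=0
Total violating triples: 120


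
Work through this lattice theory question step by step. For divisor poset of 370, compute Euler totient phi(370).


phi(n) = n * prod_{p|n} (1 - 1/p).
Prime divisors of 370: [2, 5, 37]
phi(370) = 370 * (1 - 1/2) * (1 - 1/5) * (1 - 1/37)
phi(370) = 144


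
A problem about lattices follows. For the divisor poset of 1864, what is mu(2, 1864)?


In a divisor lattice, mu(a,b) = mu(b/a) where mu is the classical Mobius function.
b/a = 1864/2 = 932
Prime factorization of 932: primes [2, 233]
932 is not squarefree, so mu(932) = 0


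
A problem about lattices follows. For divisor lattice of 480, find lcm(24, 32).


In a divisor lattice, join = lcm (least common multiple).
Compute lcm iteratively: start with first element, then lcm(current, next).
Elements: [24, 32]
lcm(24,32) = 96
Final lcm = 96


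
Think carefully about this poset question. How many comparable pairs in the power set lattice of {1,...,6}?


A comparable pair {a,b} has a < b or b < a in the order.
Count unordered pairs where one element is strictly below the other.
Examples: {{},{1}}, {{},{2}}, {{},{3}}, {{},{4}}, ...
Total comparable pairs: 665


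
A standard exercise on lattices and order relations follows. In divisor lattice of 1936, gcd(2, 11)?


Meet=gcd.
gcd(2,11)=1


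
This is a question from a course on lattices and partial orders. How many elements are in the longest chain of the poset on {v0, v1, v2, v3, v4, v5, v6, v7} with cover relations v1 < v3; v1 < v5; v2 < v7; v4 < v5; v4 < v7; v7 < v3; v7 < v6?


A chain is a totally ordered subset; we count the number of elements in a maximum chain.
Compute, for each element x, the size of the longest chain ending at x:
  v0: 1
  v1: 1
  v2: 1
  v4: 1
  v5: 2
  v7: 2
  ...
A maximum chain: v2 < v7 < v3
Number of elements in the longest chain: 3


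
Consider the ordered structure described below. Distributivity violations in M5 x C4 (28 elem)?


Distributive law: a ^ (b v c) = (a ^ b) v (a ^ c).
Check all 28^3 = 21952 ordered triples (a,b,c).
  e.g. a=(a1,0), b=(a2,0), c=(a3,0): lhs=(a1,0) != rhs=(0,0)
  e.g. a=(a1,0), b=(a2,0), c=(a3,1): lhs=(a1,0) != rhs=(0,0)
Total violating triples: 3840


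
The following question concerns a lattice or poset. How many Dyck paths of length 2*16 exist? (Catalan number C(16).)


C(n) = C(2n, n) / (n+1).
C(32, 16) = 601080390
C(16) = 601080390 / 17 = 35357670


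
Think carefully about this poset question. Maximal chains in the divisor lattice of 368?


A maximal chain goes from the minimum element to a maximal element via cover relations.
Counting all min-to-max paths in the cover graph.
Total maximal chains: 5


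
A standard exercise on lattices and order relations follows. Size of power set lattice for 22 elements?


Power set = 2^n.
2^22 = 4194304


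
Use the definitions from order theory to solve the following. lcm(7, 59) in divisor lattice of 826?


Join=lcm.
gcd(7,59)=1
lcm=413


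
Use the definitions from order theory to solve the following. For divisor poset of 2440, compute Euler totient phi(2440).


phi(n) = n * prod_{p|n} (1 - 1/p).
Prime divisors of 2440: [2, 5, 61]
phi(2440) = 2440 * (1 - 1/2) * (1 - 1/5) * (1 - 1/61)
phi(2440) = 960


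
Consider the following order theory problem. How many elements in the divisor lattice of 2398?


Divisors of 2398: [1, 2, 11, 22, 109, 218, 1199, 2398]
Count: 8


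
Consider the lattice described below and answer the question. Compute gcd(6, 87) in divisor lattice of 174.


In a divisor lattice, meet = gcd (greatest common divisor).
By Euclidean algorithm or factoring: gcd(6,87) = 3


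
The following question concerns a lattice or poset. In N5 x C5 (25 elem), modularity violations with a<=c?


Modular law: if a <= c then a v (b ^ c) = (a v b) ^ c.
Check all triples (a,b,c) with a <= c among 25 elements.
  e.g. a=(a,0), b=(c,0), c=(b,0): lhs=(a,0) != rhs=(b,0)
  e.g. a=(a,0), b=(c,1), c=(b,0): lhs=(a,0) != rhs=(b,0)
Total violating triples: 75


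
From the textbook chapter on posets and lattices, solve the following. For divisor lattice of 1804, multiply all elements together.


Divisors of 1804: [1, 2, 4, 11, 22, 41, 44, 82, 164, 451, 902, 1804]
Product = n^(d(n)/2) = 1804^(12/2)
Product = 34468247221412663296


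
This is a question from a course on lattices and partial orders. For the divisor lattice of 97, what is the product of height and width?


Height = length of longest chain minus 1; width = size of largest antichain.
A maximum chain: 1 | 97  (height 1).
A maximum antichain: {1}  (width 1).
Product = 1 * 1 = 1


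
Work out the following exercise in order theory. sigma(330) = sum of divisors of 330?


sigma(n) = sum of divisors.
Divisors of 330: [1, 2, 3, 5, 6, 10, 11, 15, 22, 30, 33, 55, 66, 110, 165, 330]
Sum = 864


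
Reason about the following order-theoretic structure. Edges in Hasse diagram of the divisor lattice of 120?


A cover relation a -< b holds when a < b with no c strictly between.
Cover relations:
  1 -< 2
  1 -< 3
  1 -< 5
  2 -< 4
  2 -< 6
  2 -< 10
  3 -< 6
  3 -< 15
  ...20 more
Total: 28


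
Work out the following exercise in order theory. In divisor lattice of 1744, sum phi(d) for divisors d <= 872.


Divisors of 1744 up to 872: [1, 2, 4, 8, 16, 109, 218, 436, 872]
phi values: [1, 1, 2, 4, 8, 108, 108, 216, 432]
Sum = 880


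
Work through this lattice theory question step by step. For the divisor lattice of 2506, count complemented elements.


An element a is complemented if some b has a meet b = bottom, a join b = top.
a is complemented iff gcd(a, n/a)=1, i.e. a is a unitary divisor of 2506.
Complemented elements: 1, 2, 7, 14, 179, 358, ... (2 more)
Count: 8


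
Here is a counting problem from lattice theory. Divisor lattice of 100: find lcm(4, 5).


In a divisor lattice, join = lcm (least common multiple).
gcd(4,5) = 1
lcm(4,5) = 4*5/gcd = 20/1 = 20


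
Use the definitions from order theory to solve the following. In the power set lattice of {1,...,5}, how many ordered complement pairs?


Complement pair (a,b): a meet b = bottom, a join b = top.
Here: A intersect B = {} and A union B = {1,...,5}.
Pairs found: ({},{1,2,3,4,5}), ({1},{2,3,4,5}), ({2},{1,3,4,5}), ({3},{1,2,4,5}), ... (28 more)
Total ordered pairs: 32


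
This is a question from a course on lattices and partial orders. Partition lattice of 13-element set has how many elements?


B(n) = number of set partitions of an n-element set.
B(n) satisfies the recurrence: B(n+1) = sum_k C(n,k)*B(k).
B(13) = 27644437


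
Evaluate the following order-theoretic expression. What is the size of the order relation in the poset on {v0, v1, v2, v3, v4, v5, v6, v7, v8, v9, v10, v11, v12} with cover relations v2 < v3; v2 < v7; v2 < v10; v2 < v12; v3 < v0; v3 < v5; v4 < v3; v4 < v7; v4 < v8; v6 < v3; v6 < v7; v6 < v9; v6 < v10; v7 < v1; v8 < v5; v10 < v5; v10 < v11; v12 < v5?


The order relation is {(a,b) : a <= b}, reflexive so it includes (a,a).
Examples: (v0,v0), (v1,v1), (v10,v10), (v10,v11), (v10,v5), ...
Total ordered pairs: 42


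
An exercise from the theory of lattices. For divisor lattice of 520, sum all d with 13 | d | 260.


Interval [13,260] in divisors of 520: [13, 26, 52, 65, 130, 260]
Sum = 546


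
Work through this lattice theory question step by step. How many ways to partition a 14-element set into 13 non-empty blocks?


S(n,k) = k*S(n-1,k) + S(n-1,k-1).
S(13,13) = 1, S(13,12) = 78
S(14,13) = 13*1 + 78 = 13 + 78
S(14,13) = 91


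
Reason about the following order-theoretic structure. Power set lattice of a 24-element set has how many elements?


Power set = 2^n.
2^24 = 16777216


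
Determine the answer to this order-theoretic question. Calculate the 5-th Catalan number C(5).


C(n) = C(2n, n) / (n+1).
C(10, 5) = 252
C(5) = 252 / 6 = 42


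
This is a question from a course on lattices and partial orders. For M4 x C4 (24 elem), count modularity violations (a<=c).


Modular law: if a <= c then a v (b ^ c) = (a v b) ^ c.
Check all triples (a,b,c) with a <= c among 24 elements.
This lattice is modular (diamonds M_m and their chain-products are modular).
Total violating triples: 0


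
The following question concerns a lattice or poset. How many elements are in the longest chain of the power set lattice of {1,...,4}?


A chain is a totally ordered subset; we count the number of elements in a maximum chain.
Compute, for each element x, the size of the longest chain ending at x:
  {}: 1
  {1}: 2
  {2}: 2
  {3}: 2
  {4}: 2
  {1,2}: 3
  ...
A maximum chain: {} < {1} < {1,2} < {1,2,3} < {1,2,3,4}
Number of elements in the longest chain: 5


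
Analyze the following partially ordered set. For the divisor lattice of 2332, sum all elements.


sigma(n) = sum of divisors.
Divisors of 2332: [1, 2, 4, 11, 22, 44, 53, 106, 212, 583, 1166, 2332]
Sum = 4536


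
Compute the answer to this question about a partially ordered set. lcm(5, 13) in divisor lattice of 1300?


Join=lcm.
gcd(5,13)=1
lcm=65


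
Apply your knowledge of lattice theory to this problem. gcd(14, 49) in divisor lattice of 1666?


Meet=gcd.
gcd(14,49)=7


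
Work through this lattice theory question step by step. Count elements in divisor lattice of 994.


Divisors of 994: [1, 2, 7, 14, 71, 142, 497, 994]
Count: 8


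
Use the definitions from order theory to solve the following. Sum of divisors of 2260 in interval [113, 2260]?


Interval [113,2260] in divisors of 2260: [113, 226, 452, 565, 1130, 2260]
Sum = 4746


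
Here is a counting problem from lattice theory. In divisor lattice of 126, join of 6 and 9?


In a divisor lattice, join = lcm (least common multiple).
gcd(6,9) = 3
lcm(6,9) = 6*9/gcd = 54/3 = 18


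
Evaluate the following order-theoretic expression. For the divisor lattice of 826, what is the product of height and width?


Height = length of longest chain minus 1; width = size of largest antichain.
A maximum chain: 1 | 59 | 413 | 826  (height 3).
A maximum antichain: {2, 7, 59}  (width 3).
Product = 3 * 3 = 9


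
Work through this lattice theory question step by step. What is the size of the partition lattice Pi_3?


B(n) = number of set partitions of an n-element set.
B(n) satisfies the recurrence: B(n+1) = sum_k C(n,k)*B(k).
B(3) = 5


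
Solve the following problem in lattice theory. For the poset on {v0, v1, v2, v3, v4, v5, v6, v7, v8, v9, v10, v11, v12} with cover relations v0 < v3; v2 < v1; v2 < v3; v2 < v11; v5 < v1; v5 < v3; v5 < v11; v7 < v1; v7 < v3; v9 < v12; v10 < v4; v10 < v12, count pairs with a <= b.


The order relation is {(a,b) : a <= b}, reflexive so it includes (a,a).
Examples: (v0,v0), (v0,v3), (v1,v1), (v10,v10), (v10,v12), ...
Total ordered pairs: 25


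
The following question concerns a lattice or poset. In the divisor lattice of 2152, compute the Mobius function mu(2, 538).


In a divisor lattice, mu(a,b) = mu(b/a) where mu is the classical Mobius function.
b/a = 538/2 = 269
Prime factorization of 269: primes [269]
269 is squarefree with 1 prime factor(s), so mu(269) = (-1)^1 = -1


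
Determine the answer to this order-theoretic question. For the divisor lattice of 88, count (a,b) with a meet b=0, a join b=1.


Complement pair (a,b): a meet b = bottom, a join b = top.
Here: gcd(a,b)=1 and lcm(a,b)=88, i.e. a*b=88 with a,b coprime.
Pairs found: (1,88), (8,11), (11,8), (88,1)
Total ordered pairs: 4


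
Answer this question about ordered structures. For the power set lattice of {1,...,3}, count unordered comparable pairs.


A comparable pair {a,b} has a < b or b < a in the order.
Count unordered pairs where one element is strictly below the other.
Examples: {{},{1}}, {{},{2}}, {{},{3}}, {{},{1,2}}, ...
Total comparable pairs: 19


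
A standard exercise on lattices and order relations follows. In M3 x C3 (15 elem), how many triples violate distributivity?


Distributive law: a ^ (b v c) = (a ^ b) v (a ^ c).
Check all 15^3 = 3375 ordered triples (a,b,c).
  e.g. a=(a1,0), b=(a2,0), c=(a3,0): lhs=(a1,0) != rhs=(0,0)
  e.g. a=(a1,0), b=(a2,0), c=(a3,1): lhs=(a1,0) != rhs=(0,0)
Total violating triples: 162


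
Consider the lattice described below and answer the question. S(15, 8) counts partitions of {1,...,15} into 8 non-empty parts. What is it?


S(n,k) = k*S(n-1,k) + S(n-1,k-1).
S(14,8) = 20912320, S(14,7) = 49329280
S(15,8) = 8*20912320 + 49329280 = 167298560 + 49329280
S(15,8) = 216627840


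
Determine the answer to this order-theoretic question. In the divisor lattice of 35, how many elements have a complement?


An element a is complemented if some b has a meet b = bottom, a join b = top.
a is complemented iff gcd(a, n/a)=1, i.e. a is a unitary divisor of 35.
Complemented elements: 1, 5, 7, 35
Count: 4


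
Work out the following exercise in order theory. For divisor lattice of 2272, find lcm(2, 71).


In a divisor lattice, join = lcm (least common multiple).
Compute lcm iteratively: start with first element, then lcm(current, next).
Elements: [2, 71]
lcm(2,71) = 142
Final lcm = 142


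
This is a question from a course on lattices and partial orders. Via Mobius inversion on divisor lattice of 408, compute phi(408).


phi(n) = n * prod_{p|n} (1 - 1/p).
Prime divisors of 408: [2, 3, 17]
phi(408) = 408 * (1 - 1/2) * (1 - 1/3) * (1 - 1/17)
phi(408) = 128


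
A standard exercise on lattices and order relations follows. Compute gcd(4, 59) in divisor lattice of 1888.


In a divisor lattice, meet = gcd (greatest common divisor).
By Euclidean algorithm or factoring: gcd(4,59) = 1


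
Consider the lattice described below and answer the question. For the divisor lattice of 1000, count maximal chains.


A maximal chain goes from the minimum element to a maximal element via cover relations.
Counting all min-to-max paths in the cover graph.
Total maximal chains: 20


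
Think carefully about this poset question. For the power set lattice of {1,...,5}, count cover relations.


A cover relation a -< b holds when a < b with no c strictly between.
Cover relations:
  {} -< {1}
  {} -< {2}
  {} -< {3}
  {} -< {4}
  {} -< {5}
  {1} -< {1,2}
  {1} -< {1,3}
  {1} -< {1,4}
  ...72 more
Total: 80


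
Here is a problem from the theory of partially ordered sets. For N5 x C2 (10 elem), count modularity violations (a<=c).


Modular law: if a <= c then a v (b ^ c) = (a v b) ^ c.
Check all triples (a,b,c) with a <= c among 10 elements.
  e.g. a=(a,0), b=(c,0), c=(b,0): lhs=(a,0) != rhs=(b,0)
  e.g. a=(a,0), b=(c,1), c=(b,0): lhs=(a,0) != rhs=(b,0)
Total violating triples: 6


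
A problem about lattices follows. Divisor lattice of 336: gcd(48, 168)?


Meet=gcd.
gcd(48,168)=24


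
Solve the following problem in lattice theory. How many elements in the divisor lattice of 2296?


Divisors of 2296: [1, 2, 4, 7, 8, 14, 28, 41, 56, 82, 164, 287, 328, 574, 1148, 2296]
Count: 16


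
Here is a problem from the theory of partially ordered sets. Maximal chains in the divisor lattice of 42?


A maximal chain goes from the minimum element to a maximal element via cover relations.
Counting all min-to-max paths in the cover graph.
Total maximal chains: 6


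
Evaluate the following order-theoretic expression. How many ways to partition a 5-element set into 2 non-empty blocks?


S(n,k) = k*S(n-1,k) + S(n-1,k-1).
S(4,2) = 7, S(4,1) = 1
S(5,2) = 2*7 + 1 = 14 + 1
S(5,2) = 15


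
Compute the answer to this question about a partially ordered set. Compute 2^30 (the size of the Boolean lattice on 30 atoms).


Power set = 2^n.
2^30 = 1073741824


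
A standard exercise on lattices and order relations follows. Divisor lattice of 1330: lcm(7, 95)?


Join=lcm.
gcd(7,95)=1
lcm=665
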